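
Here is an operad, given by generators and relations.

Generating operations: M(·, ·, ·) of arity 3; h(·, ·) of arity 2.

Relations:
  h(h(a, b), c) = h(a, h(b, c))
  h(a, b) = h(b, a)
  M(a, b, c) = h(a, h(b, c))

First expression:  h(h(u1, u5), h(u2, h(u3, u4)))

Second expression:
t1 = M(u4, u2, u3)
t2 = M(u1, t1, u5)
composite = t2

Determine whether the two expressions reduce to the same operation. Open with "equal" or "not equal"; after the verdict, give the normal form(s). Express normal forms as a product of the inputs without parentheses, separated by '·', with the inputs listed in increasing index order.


Normal form of the first expression: u1 · u2 · u3 · u4 · u5
Normal form of the second expression: u1 · u2 · u3 · u4 · u5
The forms coincide; equal.

equal: each reduces to u1 · u2 · u3 · u4 · u5


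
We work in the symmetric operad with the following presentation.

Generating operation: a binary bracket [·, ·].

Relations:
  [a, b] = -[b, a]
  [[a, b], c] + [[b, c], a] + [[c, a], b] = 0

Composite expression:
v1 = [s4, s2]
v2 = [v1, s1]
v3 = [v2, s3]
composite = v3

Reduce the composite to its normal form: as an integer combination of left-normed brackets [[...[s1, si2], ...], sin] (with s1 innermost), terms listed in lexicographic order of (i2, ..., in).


[[[s1, s2], s4], s3] - [[[s1, s4], s2], s3]

In the tensor algebra, words opening s1 carry the s1-anchored form.
Composite bracket: [[[s4, s2], s1], s3]
Each bracket splits as ab - ba, giving 8 signed words (2^3 = 8).
The s1-initial words carry the normal form:
  word s1s2s4s3 has sign +1, contributing +[[[s1, s2], s4], s3]
  word s1s4s2s3 has sign -1, contributing -[[[s1, s4], s2], s3]


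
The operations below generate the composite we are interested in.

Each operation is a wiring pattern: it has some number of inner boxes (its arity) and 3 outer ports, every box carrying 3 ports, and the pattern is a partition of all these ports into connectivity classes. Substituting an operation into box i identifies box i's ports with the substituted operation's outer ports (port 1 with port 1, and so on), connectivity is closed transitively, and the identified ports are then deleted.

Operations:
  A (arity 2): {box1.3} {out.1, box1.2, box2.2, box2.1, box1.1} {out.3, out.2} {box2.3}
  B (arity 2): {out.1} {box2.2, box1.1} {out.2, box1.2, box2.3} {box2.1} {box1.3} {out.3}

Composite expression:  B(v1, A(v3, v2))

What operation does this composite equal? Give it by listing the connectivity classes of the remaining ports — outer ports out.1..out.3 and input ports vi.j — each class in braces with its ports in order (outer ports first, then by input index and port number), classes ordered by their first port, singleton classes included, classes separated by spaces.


Reachability decides: close wires over B-identified ports.
composing A on (v3, v2), with out.j its own outer ports: {out.1, v2.1, v2.2, v3.1, v3.2} {out.2, out.3} {v2.3} {v3.3}
composing B on (v1, v3, v2), with out.j its own outer ports: {out.1} {out.2, v1.1, v1.2} {out.3} {v1.3} {v2.1, v2.2, v3.1, v3.2} {v2.3} {v3.3}

{out.1} {out.2, v1.1, v1.2} {out.3} {v1.3} {v2.1, v2.2, v3.1, v3.2} {v2.3} {v3.3}


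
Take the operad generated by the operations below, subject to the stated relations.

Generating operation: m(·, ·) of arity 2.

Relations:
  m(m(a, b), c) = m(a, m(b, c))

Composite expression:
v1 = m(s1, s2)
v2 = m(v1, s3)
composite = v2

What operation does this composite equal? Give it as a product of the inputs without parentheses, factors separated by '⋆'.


s1 ⋆ s2 ⋆ s3


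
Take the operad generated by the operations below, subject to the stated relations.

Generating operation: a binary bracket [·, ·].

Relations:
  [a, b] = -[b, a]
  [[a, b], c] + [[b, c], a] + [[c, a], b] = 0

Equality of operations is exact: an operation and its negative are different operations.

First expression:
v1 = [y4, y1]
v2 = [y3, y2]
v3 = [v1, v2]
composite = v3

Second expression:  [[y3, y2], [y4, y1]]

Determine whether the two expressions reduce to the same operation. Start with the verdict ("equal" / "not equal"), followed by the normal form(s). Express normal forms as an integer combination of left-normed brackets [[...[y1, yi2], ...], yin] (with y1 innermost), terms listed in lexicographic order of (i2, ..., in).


not equal — first [[[y1, y4], y2], y3] - [[[y1, y4], y3], y2], second -[[[y1, y4], y2], y3] + [[[y1, y4], y3], y2]

The first expression, normalized: [[[y1, y4], y2], y3] - [[[y1, y4], y3], y2]
The second expression, normalized: -[[[y1, y4], y2], y3] + [[[y1, y4], y3], y2]
The normal forms differ: not equal.


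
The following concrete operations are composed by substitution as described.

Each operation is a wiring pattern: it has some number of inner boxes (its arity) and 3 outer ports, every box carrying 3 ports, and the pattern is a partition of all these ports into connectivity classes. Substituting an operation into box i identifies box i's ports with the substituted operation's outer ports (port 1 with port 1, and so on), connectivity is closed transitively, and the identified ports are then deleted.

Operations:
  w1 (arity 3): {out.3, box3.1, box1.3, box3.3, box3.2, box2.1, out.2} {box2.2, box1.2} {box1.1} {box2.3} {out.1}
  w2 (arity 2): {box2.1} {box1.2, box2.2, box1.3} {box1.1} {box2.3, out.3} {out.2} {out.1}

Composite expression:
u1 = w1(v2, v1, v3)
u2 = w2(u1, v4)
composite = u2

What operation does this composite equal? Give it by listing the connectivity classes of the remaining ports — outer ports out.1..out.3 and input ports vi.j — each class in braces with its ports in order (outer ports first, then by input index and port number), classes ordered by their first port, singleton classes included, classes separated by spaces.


{out.1} {out.2} {out.3, v4.3} {v1.1, v2.3, v3.1, v3.2, v3.3, v4.2} {v1.2, v2.2} {v1.3} {v2.1} {v4.1}

Substituting into w2 glues patterns; closure does the rest.
stage w1: inputs (v2, v1, v3), connectivity {out.1} {out.2, out.3, v1.1, v2.3, v3.1, v3.2, v3.3} {v1.2, v2.2} {v1.3} {v2.1}, out.j its boundary
stage w2: inputs (v2, v1, v3, v4), connectivity {out.1} {out.2} {out.3, v4.3} {v1.1, v2.3, v3.1, v3.2, v3.3, v4.2} {v1.2, v2.2} {v1.3} {v2.1} {v4.1}, out.j its boundary


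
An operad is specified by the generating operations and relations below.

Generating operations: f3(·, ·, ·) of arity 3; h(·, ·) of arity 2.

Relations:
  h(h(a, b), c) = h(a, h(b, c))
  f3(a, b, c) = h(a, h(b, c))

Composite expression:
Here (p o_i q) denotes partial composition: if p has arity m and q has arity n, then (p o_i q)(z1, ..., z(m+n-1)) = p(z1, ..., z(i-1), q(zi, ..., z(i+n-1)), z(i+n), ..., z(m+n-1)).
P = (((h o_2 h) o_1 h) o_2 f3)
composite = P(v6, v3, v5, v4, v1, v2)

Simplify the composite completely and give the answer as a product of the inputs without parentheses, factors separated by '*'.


Associativity of h dissolves the nesting; only the v-input order survives.
f3(v3, v5, v4) spells out as v3 * v5 * v4
h(v6, f3(v3, v5, v4)) spells out as v6 * v3 * v5 * v4
h(v1, v2) spells out as v1 * v2
h(h(v6, f3(v3, v5, v4)), h(v1, v2)) spells out as v6 * v3 * v5 * v4 * v1 * v2

v6 * v3 * v5 * v4 * v1 * v2


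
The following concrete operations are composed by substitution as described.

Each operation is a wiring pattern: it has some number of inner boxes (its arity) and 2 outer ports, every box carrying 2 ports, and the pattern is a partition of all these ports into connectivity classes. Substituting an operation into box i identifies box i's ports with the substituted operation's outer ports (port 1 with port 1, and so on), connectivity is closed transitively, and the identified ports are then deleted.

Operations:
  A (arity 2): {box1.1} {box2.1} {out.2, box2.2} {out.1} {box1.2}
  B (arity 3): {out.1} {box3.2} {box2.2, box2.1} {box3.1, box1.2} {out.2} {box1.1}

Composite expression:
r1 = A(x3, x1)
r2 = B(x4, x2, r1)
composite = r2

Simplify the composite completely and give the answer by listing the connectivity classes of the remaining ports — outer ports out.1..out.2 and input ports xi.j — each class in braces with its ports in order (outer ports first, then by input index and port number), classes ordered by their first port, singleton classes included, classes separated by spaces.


{out.1} {out.2} {x1.1} {x1.2} {x2.1, x2.2} {x3.1} {x3.2} {x4.1} {x4.2}

After gluing at B, chains via deleted ports link the x-ports.
the subtree at A composes to {out.1} {out.2, x1.2} {x1.1} {x3.1} {x3.2} on (x3, x1); out.j = own outer ports
the subtree at B composes to {out.1} {out.2} {x1.1} {x1.2} {x2.1, x2.2} {x3.1} {x3.2} {x4.1} {x4.2} on (x4, x2, x3, x1); out.j = own outer ports


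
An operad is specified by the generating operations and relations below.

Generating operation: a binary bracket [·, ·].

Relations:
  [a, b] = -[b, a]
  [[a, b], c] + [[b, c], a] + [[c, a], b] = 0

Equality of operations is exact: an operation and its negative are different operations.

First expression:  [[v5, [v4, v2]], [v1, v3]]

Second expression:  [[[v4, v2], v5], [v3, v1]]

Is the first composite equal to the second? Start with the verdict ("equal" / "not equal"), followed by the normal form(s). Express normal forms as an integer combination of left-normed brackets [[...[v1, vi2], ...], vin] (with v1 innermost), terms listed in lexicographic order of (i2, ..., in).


equal — both sides give -[[[[v1, v3], v2], v4], v5] + [[[[v1, v3], v4], v2], v5] + [[[[v1, v3], v5], v2], v4] - [[[[v1, v3], v5], v4], v2]

The first composite normalizes to -[[[[v1, v3], v2], v4], v5] + [[[[v1, v3], v4], v2], v5] + [[[[v1, v3], v5], v2], v4] - [[[[v1, v3], v5], v4], v2]
The second composite normalizes to -[[[[v1, v3], v2], v4], v5] + [[[[v1, v3], v4], v2], v5] + [[[[v1, v3], v5], v2], v4] - [[[[v1, v3], v5], v4], v2]
One common form — equal.


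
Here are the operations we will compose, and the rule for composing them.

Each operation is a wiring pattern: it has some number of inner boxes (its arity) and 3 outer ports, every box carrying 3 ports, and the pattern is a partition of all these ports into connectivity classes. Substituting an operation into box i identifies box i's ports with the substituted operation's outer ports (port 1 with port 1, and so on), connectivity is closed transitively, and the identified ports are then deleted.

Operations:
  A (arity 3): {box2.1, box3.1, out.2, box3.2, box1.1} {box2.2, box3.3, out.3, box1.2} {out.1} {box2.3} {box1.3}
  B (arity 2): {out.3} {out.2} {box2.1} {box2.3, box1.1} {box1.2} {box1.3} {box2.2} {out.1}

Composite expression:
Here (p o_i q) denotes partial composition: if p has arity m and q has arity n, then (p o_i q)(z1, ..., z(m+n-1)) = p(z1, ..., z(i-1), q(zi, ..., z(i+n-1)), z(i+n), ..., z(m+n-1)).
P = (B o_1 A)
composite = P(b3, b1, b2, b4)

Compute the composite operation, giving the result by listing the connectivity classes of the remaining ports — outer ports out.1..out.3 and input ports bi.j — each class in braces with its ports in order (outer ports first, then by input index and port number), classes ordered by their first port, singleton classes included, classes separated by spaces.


{out.1} {out.2} {out.3} {b1.1, b2.1, b2.2, b3.1} {b1.2, b2.3, b3.2} {b1.3} {b3.3} {b4.1} {b4.2} {b4.3}


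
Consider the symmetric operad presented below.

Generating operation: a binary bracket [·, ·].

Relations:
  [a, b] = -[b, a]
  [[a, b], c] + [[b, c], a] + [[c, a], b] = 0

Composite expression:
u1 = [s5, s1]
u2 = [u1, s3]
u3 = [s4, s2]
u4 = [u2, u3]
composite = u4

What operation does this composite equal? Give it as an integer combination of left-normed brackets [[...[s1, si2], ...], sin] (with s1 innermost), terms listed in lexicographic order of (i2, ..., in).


[[[[s1, s5], s3], s2], s4] - [[[[s1, s5], s3], s4], s2]


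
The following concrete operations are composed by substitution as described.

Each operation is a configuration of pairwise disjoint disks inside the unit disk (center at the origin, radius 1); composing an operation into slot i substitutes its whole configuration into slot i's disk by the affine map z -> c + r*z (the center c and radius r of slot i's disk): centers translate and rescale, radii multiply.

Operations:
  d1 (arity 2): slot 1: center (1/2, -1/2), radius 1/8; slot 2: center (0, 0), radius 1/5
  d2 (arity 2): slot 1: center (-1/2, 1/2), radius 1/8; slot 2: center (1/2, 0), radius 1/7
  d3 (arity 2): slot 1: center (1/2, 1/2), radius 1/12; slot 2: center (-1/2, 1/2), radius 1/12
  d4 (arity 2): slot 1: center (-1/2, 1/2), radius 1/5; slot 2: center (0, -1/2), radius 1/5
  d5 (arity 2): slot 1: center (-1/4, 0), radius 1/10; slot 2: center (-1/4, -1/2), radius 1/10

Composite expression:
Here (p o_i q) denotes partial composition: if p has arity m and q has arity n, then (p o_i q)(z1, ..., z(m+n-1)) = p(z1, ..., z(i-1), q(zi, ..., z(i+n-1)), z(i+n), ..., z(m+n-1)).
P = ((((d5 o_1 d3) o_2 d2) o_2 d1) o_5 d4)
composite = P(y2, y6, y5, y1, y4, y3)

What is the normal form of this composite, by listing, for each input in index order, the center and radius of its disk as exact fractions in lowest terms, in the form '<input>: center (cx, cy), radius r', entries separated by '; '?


y1: center (-71/240, 1/20), radius 1/840; y2: center (-1/5, 1/20), radius 1/120; y3: center (-1/4, -11/20), radius 1/50; y4: center (-3/10, -9/20), radius 1/50; y5: center (-73/240, 13/240), radius 1/4800; y6: center (-583/1920, 103/1920), radius 1/7680


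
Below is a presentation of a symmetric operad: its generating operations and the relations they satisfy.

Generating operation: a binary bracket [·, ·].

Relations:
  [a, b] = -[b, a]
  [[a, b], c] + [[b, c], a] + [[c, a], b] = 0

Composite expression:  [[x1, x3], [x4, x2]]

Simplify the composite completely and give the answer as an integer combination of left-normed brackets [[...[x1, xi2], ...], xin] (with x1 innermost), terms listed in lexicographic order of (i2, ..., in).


-[[[x1, x3], x2], x4] + [[[x1, x3], x4], x2]

Skip Jacobi rewriting: expand, keep x1-initial words, read off terms.
Composite bracket: [[x1, x3], [x4, x2]]
Each bracket splits as ab - ba, giving 8 signed words (2^3 = 8).
The x1-initial words carry the normal form:
  the word x1x3x2x4 carries sign -1 and contributes -[[[x1, x3], x2], x4]
  the word x1x3x4x2 carries sign +1 and contributes +[[[x1, x3], x4], x2]


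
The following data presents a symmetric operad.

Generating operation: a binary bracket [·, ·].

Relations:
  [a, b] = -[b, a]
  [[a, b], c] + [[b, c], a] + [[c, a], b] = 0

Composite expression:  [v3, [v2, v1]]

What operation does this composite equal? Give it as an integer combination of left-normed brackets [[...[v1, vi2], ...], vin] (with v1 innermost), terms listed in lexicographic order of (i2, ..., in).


A multilinear Lie element is pinned by v1-initial words (v1 innermost).
Composite bracket: [v3, [v2, v1]]
Under [a, b] = ab - ba we get 4 signed associative words (2^2 = 4).
Coefficients come from the v1-initial words:
  word v1v2v3 has sign +1, contributing +[[v1, v2], v3]

[[v1, v2], v3]


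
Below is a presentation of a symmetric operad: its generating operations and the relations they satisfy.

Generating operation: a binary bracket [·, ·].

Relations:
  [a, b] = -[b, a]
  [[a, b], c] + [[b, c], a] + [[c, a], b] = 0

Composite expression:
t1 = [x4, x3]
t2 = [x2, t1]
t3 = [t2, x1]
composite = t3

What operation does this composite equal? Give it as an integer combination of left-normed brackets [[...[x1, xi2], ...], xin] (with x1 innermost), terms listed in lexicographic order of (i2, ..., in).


[[[x1, x2], x3], x4] - [[[x1, x2], x4], x3] - [[[x1, x3], x4], x2] + [[[x1, x4], x3], x2]


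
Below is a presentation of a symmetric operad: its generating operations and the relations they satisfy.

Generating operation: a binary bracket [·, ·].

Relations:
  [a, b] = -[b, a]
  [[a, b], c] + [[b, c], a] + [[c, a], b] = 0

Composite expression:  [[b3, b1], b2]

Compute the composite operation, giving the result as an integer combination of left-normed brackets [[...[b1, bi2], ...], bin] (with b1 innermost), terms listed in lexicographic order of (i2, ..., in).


-[[b1, b3], b2]

Antisymmetry and Jacobi reduce to b1-anchored left-normed brackets.
Composite bracket: [[b3, b1], b2]
Expanding via [a, b] = ab - ba: 4 signed words (2^2 = 4).
Coefficients come from the b1-initial words:
  from b1b3b2, sign -1: term -[[b1, b3], b2]


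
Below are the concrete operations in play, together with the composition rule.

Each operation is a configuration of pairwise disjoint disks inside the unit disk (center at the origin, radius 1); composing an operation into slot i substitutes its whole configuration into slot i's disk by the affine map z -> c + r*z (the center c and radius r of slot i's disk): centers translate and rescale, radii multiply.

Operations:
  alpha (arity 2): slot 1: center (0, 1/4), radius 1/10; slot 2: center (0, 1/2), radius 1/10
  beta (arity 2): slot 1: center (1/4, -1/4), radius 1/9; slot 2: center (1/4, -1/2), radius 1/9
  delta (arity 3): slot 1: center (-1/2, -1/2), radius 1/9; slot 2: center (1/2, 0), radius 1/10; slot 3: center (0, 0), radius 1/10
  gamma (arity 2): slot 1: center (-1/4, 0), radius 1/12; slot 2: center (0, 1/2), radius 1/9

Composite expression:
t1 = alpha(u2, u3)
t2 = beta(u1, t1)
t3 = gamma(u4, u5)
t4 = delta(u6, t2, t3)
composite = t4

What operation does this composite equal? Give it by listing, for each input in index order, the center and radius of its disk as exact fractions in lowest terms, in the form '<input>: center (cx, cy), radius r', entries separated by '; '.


u1: center (21/40, -1/40), radius 1/90; u2: center (21/40, -17/360), radius 1/900; u3: center (21/40, -2/45), radius 1/900; u4: center (-1/40, 0), radius 1/120; u5: center (0, 1/20), radius 1/90; u6: center (-1/2, -1/2), radius 1/9

Below delta, radii multiply path by path; the u-disk centers shift.
input u6: applying the 1 nested substitution gives center (-1/2, -1/2), radius 1/9
input u1: applying the 2 nested substitutions gives center (21/40, -1/40), radius 1/90
input u2: applying the 3 nested substitutions gives center (21/40, -17/360), radius 1/900
input u3: applying the 3 nested substitutions gives center (21/40, -2/45), radius 1/900
input u4: applying the 2 nested substitutions gives center (-1/40, 0), radius 1/120
input u5: applying the 2 nested substitutions gives center (0, 1/20), radius 1/90


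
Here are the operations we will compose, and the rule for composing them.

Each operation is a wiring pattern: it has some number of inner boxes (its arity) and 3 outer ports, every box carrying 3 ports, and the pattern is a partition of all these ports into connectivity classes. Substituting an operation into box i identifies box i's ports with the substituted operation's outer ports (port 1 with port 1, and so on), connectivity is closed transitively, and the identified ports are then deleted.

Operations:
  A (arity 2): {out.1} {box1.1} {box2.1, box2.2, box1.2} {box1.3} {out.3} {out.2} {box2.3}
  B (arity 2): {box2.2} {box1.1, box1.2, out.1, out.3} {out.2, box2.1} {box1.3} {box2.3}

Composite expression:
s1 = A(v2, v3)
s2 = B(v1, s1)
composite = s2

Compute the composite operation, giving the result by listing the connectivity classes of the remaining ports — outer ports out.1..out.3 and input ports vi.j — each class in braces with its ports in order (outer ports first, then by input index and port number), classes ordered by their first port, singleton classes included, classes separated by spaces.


{out.1, out.3, v1.1, v1.2} {out.2} {v1.3} {v2.1} {v2.2, v3.1, v3.2} {v2.3} {v3.3}

Reachability decides: close wires over B-identified ports.
composing A on (v2, v3), with out.j its own outer ports: {out.1} {out.2} {out.3} {v2.1} {v2.2, v3.1, v3.2} {v2.3} {v3.3}
composing B on (v1, v2, v3), with out.j its own outer ports: {out.1, out.3, v1.1, v1.2} {out.2} {v1.3} {v2.1} {v2.2, v3.1, v3.2} {v2.3} {v3.3}


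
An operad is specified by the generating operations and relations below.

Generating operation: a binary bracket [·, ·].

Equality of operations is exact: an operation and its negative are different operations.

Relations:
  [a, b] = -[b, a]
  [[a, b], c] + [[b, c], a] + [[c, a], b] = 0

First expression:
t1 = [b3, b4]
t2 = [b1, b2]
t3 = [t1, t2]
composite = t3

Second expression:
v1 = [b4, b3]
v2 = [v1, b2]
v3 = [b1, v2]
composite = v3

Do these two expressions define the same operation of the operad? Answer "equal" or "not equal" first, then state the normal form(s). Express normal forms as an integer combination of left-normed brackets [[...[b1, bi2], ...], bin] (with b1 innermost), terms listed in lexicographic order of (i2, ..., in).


not equal; first: -[[[b1, b2], b3], b4] + [[[b1, b2], b4], b3]; second: [[[b1, b2], b3], b4] - [[[b1, b2], b4], b3] - [[[b1, b3], b4], b2] + [[[b1, b4], b3], b2]

The first expression reduces to -[[[b1, b2], b3], b4] + [[[b1, b2], b4], b3]
The second expression reduces to [[[b1, b2], b3], b4] - [[[b1, b2], b4], b3] - [[[b1, b3], b4], b2] + [[[b1, b4], b3], b2]
The forms do not match — not equal.


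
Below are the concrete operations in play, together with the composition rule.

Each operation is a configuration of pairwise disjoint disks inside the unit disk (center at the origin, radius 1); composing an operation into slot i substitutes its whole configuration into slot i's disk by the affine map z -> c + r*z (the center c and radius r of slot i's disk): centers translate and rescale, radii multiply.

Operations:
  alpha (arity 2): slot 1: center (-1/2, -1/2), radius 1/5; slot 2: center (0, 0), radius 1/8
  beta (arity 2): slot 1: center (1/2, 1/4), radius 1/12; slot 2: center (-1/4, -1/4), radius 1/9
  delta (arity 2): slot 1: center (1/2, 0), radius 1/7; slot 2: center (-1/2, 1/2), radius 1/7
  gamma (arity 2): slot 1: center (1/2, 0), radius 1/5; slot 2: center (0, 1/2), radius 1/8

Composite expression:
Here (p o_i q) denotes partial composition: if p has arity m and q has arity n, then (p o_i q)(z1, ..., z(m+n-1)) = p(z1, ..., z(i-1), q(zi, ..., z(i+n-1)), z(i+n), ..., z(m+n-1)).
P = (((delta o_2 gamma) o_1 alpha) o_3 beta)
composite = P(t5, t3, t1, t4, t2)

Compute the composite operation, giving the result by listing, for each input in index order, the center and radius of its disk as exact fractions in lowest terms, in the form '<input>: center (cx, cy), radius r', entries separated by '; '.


t1: center (-29/70, 71/140), radius 1/420; t2: center (-1/2, 4/7), radius 1/56; t3: center (1/2, 0), radius 1/56; t4: center (-61/140, 69/140), radius 1/315; t5: center (3/7, -1/14), radius 1/35


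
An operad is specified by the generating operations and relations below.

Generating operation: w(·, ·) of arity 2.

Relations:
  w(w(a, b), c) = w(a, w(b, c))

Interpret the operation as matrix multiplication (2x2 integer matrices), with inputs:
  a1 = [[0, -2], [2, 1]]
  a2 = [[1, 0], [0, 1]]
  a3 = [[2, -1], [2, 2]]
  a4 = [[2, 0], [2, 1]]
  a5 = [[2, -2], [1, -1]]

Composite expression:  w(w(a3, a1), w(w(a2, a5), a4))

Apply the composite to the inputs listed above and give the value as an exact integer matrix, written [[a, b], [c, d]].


[[0, 9], [0, -6]]


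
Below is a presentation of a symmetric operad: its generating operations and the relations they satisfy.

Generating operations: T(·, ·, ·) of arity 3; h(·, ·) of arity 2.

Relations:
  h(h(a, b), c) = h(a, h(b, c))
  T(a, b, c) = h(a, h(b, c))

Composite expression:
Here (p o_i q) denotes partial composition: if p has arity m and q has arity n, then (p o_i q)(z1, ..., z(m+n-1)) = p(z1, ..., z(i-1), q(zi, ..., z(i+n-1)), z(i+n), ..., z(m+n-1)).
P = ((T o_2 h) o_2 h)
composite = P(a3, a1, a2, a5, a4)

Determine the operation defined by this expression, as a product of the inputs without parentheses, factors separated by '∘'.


a3 ∘ a1 ∘ a2 ∘ a5 ∘ a4


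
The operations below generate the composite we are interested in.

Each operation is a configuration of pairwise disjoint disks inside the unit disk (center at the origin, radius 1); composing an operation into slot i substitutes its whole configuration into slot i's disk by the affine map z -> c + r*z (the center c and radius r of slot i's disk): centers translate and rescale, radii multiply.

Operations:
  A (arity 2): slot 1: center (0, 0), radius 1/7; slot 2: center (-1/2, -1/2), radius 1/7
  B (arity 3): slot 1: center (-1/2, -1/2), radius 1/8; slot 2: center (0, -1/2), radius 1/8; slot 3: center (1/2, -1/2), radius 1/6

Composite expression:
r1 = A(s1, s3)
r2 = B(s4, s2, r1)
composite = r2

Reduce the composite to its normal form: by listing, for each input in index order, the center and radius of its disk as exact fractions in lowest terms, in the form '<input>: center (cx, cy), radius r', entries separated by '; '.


s1: center (1/2, -1/2), radius 1/42; s2: center (0, -1/2), radius 1/8; s3: center (5/12, -7/12), radius 1/42; s4: center (-1/2, -1/2), radius 1/8

Only the slot chain above each s matters under B; compose those maps.
for s4, the 1-step affine chain lands on center (-1/2, -1/2), radius 1/8
for s2, the 1-step affine chain lands on center (0, -1/2), radius 1/8
for s1, the 2-step affine chain lands on center (1/2, -1/2), radius 1/42
for s3, the 2-step affine chain lands on center (5/12, -7/12), radius 1/42


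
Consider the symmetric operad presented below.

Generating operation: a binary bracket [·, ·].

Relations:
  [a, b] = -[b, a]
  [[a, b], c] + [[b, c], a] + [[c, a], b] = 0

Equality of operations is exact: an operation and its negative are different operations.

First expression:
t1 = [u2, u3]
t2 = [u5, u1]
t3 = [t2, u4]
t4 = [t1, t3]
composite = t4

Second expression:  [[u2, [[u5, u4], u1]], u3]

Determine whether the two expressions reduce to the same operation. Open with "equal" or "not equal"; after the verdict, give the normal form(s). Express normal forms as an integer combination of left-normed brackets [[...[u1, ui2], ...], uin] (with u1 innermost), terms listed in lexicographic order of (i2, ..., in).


not equal; the first gives [[[[u1, u5], u4], u2], u3] - [[[[u1, u5], u4], u3], u2] and the second -[[[[u1, u4], u5], u2], u3] + [[[[u1, u5], u4], u2], u3]


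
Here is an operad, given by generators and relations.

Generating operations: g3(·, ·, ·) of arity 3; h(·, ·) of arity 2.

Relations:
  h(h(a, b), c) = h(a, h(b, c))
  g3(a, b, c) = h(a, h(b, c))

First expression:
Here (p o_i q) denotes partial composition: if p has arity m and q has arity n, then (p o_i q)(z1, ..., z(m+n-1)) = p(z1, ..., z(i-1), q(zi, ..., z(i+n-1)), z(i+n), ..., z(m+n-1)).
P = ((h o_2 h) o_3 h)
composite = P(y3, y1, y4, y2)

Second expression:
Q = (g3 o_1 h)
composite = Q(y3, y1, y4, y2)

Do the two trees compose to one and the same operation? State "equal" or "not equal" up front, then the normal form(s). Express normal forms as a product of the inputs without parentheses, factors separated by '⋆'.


equal; both compose to y3 ⋆ y1 ⋆ y4 ⋆ y2

The first expression reduces to y3 ⋆ y1 ⋆ y4 ⋆ y2
The second expression reduces to y3 ⋆ y1 ⋆ y4 ⋆ y2
Same normal form: equal.


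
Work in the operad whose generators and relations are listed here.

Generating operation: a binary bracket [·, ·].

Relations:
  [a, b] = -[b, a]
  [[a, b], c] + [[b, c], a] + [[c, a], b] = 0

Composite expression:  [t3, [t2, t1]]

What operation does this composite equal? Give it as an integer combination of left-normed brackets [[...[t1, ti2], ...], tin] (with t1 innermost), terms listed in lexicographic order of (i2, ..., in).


Skip Jacobi rewriting: expand, keep t1-initial words, read off terms.
Composite bracket: [t3, [t2, t1]]
Full expansion: 4 signed words from ab - ba (2^2 = 4).
Only words starting with t1 matter:
  the word t1t2t3 carries sign +1 and contributes +[[t1, t2], t3]

[[t1, t2], t3]


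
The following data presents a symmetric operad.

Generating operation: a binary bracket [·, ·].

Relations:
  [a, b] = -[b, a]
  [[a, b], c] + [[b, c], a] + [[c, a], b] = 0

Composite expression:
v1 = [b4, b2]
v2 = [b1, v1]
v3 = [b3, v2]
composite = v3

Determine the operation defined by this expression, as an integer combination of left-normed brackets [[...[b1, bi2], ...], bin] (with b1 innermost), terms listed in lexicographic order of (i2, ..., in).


[[[b1, b2], b4], b3] - [[[b1, b4], b2], b3]

Left-normed coefficients sit on the b1-initial expansion words.
Composite bracket: [b3, [b1, [b4, b2]]]
The bracket unfolds into 8 signed words via [a, b] = ab - ba (2^3 = 8).
Collect the words opening with b1:
  b1b2b4b3 (sign +1) contributes +[[[b1, b2], b4], b3]
  b1b4b2b3 (sign -1) contributes -[[[b1, b4], b2], b3]


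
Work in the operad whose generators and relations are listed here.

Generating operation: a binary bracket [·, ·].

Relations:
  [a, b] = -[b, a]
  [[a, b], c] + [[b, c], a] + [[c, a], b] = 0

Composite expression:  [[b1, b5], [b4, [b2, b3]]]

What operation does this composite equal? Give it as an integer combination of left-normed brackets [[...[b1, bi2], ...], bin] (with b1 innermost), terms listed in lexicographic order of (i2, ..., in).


-[[[[b1, b5], b2], b3], b4] + [[[[b1, b5], b3], b2], b4] + [[[[b1, b5], b4], b2], b3] - [[[[b1, b5], b4], b3], b2]


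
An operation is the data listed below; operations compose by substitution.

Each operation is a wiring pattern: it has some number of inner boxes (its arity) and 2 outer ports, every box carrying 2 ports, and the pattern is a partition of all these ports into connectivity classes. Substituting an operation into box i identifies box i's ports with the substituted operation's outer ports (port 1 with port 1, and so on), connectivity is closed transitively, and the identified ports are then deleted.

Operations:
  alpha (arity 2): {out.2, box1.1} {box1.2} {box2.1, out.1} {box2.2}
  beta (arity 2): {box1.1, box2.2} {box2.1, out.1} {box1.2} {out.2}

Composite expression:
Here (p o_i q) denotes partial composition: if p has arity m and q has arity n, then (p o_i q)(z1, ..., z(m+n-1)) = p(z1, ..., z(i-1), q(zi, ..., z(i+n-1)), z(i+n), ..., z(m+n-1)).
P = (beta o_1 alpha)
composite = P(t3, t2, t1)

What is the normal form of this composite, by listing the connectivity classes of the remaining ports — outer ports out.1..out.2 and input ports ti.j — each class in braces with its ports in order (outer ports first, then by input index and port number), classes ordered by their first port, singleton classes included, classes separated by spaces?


{out.1, t1.1} {out.2} {t1.2, t2.1} {t2.2} {t3.1} {t3.2}

Treat the ports identified at beta as solder joints: merge, then drop.
stage alpha: inputs (t3, t2), connectivity {out.1, t2.1} {out.2, t3.1} {t2.2} {t3.2}, out.j its boundary
stage beta: inputs (t3, t2, t1), connectivity {out.1, t1.1} {out.2} {t1.2, t2.1} {t2.2} {t3.1} {t3.2}, out.j its boundary


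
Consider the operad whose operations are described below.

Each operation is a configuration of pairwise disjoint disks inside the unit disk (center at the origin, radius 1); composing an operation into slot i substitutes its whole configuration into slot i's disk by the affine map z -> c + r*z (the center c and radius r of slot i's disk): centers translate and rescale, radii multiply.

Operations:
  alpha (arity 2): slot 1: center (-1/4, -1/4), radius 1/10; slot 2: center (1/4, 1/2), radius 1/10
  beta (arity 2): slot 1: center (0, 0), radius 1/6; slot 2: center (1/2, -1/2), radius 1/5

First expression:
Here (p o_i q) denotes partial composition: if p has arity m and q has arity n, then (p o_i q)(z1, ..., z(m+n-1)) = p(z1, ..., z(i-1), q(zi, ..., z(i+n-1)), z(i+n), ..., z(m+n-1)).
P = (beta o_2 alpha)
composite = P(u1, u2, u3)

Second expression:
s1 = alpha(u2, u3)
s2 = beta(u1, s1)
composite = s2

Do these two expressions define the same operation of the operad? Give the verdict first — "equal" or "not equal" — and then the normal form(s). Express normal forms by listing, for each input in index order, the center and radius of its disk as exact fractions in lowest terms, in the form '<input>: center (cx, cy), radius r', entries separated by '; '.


equal: each reduces to u1: center (0, 0), radius 1/6; u2: center (9/20, -11/20), radius 1/50; u3: center (11/20, -2/5), radius 1/50

Reducing the first expression gives u1: center (0, 0), radius 1/6; u2: center (9/20, -11/20), radius 1/50; u3: center (11/20, -2/5), radius 1/50
Reducing the second expression gives u1: center (0, 0), radius 1/6; u2: center (9/20, -11/20), radius 1/50; u3: center (11/20, -2/5), radius 1/50
The forms coincide; equal.


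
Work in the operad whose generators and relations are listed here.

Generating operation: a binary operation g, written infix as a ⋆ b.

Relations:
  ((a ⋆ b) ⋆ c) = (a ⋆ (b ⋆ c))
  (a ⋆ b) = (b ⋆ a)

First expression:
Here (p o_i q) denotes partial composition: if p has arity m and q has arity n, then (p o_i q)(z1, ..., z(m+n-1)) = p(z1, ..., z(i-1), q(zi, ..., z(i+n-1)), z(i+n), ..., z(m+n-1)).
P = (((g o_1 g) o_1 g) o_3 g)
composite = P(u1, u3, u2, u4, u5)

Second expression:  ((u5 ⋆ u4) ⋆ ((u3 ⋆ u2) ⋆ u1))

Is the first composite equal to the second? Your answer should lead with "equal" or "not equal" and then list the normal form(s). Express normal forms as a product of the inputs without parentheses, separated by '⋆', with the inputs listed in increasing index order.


The first expression reduces to u1 ⋆ u2 ⋆ u3 ⋆ u4 ⋆ u5
The second expression reduces to u1 ⋆ u2 ⋆ u3 ⋆ u4 ⋆ u5
Same normal form: equal.

equal; both compose to u1 ⋆ u2 ⋆ u3 ⋆ u4 ⋆ u5


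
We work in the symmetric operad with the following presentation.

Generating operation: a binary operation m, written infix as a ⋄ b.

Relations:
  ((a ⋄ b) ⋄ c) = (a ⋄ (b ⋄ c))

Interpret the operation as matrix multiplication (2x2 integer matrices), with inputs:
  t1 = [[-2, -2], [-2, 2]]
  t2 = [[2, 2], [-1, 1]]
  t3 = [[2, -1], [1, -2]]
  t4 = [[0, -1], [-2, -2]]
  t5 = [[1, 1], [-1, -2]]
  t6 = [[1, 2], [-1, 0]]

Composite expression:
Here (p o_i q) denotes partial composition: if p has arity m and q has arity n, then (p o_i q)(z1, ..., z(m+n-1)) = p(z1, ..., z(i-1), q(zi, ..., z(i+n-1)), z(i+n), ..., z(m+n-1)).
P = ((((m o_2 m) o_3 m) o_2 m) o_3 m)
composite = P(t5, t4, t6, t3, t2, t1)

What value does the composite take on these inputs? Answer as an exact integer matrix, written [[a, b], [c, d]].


(t6 ⋄ t3) = [[4, -5], [-2, 1]]
(t4 ⋄ (t6 ⋄ t3)) = [[2, -1], [-4, 8]]
(t2 ⋄ t1) = [[-8, 0], [0, 4]]
((t4 ⋄ (t6 ⋄ t3)) ⋄ (t2 ⋄ t1)) = [[-16, -4], [32, 32]]
(t5 ⋄ ((t4 ⋄ (t6 ⋄ t3)) ⋄ (t2 ⋄ t1))) = [[16, 28], [-48, -60]]

[[16, 28], [-48, -60]]


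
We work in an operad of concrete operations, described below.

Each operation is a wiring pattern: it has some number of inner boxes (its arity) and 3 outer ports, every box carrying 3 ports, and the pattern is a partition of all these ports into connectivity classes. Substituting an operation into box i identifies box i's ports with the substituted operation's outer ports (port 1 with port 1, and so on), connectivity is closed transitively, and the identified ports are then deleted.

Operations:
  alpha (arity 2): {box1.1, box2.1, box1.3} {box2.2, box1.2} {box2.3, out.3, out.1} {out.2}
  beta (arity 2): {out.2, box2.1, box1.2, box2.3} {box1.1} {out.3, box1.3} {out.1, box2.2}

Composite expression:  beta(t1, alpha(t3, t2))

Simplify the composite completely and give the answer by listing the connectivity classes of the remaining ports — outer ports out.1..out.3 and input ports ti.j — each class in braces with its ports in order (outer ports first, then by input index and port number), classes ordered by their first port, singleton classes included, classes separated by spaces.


Connectivity passes through glued beta-boundaries; trace each wire chain.
the subtree at alpha composes to {out.1, out.3, t2.3} {out.2} {t2.1, t3.1, t3.3} {t2.2, t3.2} on (t3, t2); out.j = own outer ports
the subtree at beta composes to {out.1} {out.2, t1.2, t2.3} {out.3, t1.3} {t1.1} {t2.1, t3.1, t3.3} {t2.2, t3.2} on (t1, t3, t2); out.j = own outer ports

{out.1} {out.2, t1.2, t2.3} {out.3, t1.3} {t1.1} {t2.1, t3.1, t3.3} {t2.2, t3.2}


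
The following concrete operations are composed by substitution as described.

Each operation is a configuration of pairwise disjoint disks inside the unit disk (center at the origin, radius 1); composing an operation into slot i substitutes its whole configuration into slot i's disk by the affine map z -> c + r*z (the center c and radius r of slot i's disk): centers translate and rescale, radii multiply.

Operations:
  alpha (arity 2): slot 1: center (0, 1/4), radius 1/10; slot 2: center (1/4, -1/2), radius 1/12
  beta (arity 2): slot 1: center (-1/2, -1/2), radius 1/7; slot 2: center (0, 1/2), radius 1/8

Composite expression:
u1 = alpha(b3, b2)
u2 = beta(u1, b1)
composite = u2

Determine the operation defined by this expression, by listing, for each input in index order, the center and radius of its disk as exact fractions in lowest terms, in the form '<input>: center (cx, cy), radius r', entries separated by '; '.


Nesting under beta composes maps z -> c + r*z down each b-path.
input b3: composing its 2 substitution steps yields center (-1/2, -13/28), radius 1/70
input b2: composing its 2 substitution steps yields center (-13/28, -4/7), radius 1/84
input b1: composing its 1 substitution step yields center (0, 1/2), radius 1/8

b1: center (0, 1/2), radius 1/8; b2: center (-13/28, -4/7), radius 1/84; b3: center (-1/2, -13/28), radius 1/70


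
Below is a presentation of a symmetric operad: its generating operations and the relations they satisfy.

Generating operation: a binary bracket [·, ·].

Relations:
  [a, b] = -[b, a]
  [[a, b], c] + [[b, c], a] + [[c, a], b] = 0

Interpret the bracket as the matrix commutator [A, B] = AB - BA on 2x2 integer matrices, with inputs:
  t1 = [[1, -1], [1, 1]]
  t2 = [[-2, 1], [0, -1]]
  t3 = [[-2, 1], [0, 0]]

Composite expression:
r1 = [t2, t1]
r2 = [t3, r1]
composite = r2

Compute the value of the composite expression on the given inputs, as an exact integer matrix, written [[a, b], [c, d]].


[[1, -4], [2, -1]]

[t2, t1] = [[1, 1], [1, -1]]
[t3, [t2, t1]] = [[1, -4], [2, -1]]


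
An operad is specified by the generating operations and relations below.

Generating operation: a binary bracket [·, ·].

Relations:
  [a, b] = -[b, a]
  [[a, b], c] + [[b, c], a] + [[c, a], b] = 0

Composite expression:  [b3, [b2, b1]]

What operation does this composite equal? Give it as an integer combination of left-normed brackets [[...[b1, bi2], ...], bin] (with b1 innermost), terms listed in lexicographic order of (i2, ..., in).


A multilinear Lie element is pinned by b1-initial words (b1 innermost).
Composite bracket: [b3, [b2, b1]]
Applying ab - ba throughout gives 4 signed words (2^2 = 4).
Collect the words opening with b1:
  the word b1b2b3 carries sign +1 and contributes +[[b1, b2], b3]

[[b1, b2], b3]


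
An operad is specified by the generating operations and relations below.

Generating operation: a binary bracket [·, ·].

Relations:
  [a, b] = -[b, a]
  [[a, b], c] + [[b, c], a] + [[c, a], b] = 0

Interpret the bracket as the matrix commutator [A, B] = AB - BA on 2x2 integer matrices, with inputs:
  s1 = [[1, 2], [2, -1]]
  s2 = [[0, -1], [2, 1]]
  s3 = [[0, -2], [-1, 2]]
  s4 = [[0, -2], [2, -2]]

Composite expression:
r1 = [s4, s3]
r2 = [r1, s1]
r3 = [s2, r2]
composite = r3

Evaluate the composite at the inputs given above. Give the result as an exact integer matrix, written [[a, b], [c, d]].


[s4, s3] = [[6, -8], [-2, -6]]
[[s4, s3], s1] = [[-12, 40], [-28, 12]]
[s2, [[s4, s3], s1]] = [[-52, -64], [-76, 52]]

[[-52, -64], [-76, 52]]


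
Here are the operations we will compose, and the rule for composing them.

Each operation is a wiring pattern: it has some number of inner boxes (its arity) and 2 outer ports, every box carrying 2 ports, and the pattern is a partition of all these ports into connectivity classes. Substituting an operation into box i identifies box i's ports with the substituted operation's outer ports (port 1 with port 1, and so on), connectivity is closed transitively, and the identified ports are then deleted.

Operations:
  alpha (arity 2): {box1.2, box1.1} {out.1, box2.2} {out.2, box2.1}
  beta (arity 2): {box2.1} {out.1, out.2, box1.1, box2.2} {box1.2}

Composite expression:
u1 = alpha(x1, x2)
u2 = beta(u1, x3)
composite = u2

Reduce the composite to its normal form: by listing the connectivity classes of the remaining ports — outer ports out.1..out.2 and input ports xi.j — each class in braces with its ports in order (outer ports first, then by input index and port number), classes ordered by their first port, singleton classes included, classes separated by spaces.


{out.1, out.2, x2.2, x3.2} {x1.1, x1.2} {x2.1} {x3.1}

Treat the ports identified at beta as solder joints: merge, then drop.
after alpha, the pattern on (x1, x2) reads {out.1, x2.2} {out.2, x2.1} {x1.1, x1.2} (out.j = its outer ports)
after beta, the pattern on (x1, x2, x3) reads {out.1, out.2, x2.2, x3.2} {x1.1, x1.2} {x2.1} {x3.1} (out.j = its outer ports)
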